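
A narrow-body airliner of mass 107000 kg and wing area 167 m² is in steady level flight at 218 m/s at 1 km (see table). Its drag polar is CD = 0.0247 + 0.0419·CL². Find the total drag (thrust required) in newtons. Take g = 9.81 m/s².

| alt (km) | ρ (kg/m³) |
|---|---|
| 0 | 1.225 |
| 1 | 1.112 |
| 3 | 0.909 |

At 1 km, from the table: ρ = 1.112 kg/m³.
Weight W = mg = 107000 × 9.81 = 1.0497×10^6 N; in level flight L = W.
Dynamic pressure q = 0.5 × 1.112 × 218² = 26420 Pa.
Required CL = L/(qS) = 1.0497×10^6/(26420·167) = 0.2379.
CD = 0.0247 + 0.0419 × 0.2379² = 0.02707.
D = q·S·CD = 26420 × 167 × 0.02707 = 1.195×10^5 N

D = 1.19×10^5 N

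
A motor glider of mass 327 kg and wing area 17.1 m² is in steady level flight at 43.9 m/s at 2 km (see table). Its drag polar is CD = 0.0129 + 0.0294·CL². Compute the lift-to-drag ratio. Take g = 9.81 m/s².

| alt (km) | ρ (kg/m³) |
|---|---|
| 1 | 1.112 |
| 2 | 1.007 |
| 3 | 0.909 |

L/D = 13.8

At 2 km, from the table: ρ = 1.007 kg/m³.
In steady level flight, lift balances weight: W = mg = 327 × 9.81 = 3207.9 N.
q = ½ρv² = ½ × 1.007 × 43.9² = 970.4 Pa.
CL = 2W/(ρv²S) = 2×3207.9/(1.007×43.9²×17.1) = 0.1933.
CD = 0.0129 + 0.0294 × 0.1933² = 0.014.
L/D = CL/CD = 0.1933 / 0.014 = 13.8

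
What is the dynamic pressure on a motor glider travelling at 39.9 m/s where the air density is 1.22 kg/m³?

q = ½ρv² = ½ × 1.22 × 39.9² = 971 Pa

q = 971 Pa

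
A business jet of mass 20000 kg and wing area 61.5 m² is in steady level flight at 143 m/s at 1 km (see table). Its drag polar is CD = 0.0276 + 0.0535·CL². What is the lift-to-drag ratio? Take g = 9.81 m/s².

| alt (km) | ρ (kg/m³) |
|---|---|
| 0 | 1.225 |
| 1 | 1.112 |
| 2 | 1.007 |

At 1 km, from the table: ρ = 1.112 kg/m³.
Level flight ⇒ L = W = m·g = 20000 × 9.81 = 1.962×10^5 N.
q = ½ρv² = ½ × 1.112 × 143² = 11370 Pa.
CL = 2W/(ρv²S) = 2×1.962×10^5/(1.112×143²×61.5) = 0.2806.
CD = 0.0276 + 0.0535 × 0.2806² = 0.03181.
L/D = CL/CD = 0.2806 / 0.03181 = 8.82

L/D = 8.82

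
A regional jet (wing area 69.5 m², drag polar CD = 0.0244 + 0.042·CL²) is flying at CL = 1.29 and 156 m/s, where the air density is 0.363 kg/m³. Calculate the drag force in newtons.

CD = 0.0244 + 0.042 × 1.29² = 0.09429
D = ½ρv²S·CD = ½ × 0.363 × 156² × 69.5 × 0.09429 = 28900 N

D = 28900 N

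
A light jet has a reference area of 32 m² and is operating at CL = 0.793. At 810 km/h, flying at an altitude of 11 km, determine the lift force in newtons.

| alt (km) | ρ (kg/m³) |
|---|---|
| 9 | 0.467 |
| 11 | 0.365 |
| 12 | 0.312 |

L = 2.34×10^5 N

At 11 km, from the table: ρ = 0.365 kg/m³.
Convert speed: v = 810 km/h ÷ 3.6 = 225 m/s.
Dynamic pressure q = ½ρv² = ½ × 0.365 × 225² = 9239 Pa.
L = q·S·CL = 9239 × 32 × 0.793 = 2.34×10^5 N ≈ 234 kN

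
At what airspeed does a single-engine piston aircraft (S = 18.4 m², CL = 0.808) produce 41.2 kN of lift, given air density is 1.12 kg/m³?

L = ½ρv²S·CL ⇒ v = √(2L/(ρ·S·CL))
v = √(2 × 41200 / (1.12 × 18.4 × 0.808)) = √4949 = 70.3 m/s

v = 70.3 m/s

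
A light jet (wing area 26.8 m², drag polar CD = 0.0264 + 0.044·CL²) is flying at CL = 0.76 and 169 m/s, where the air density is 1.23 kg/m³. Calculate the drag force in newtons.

CD = 0.0264 + 0.044 × 0.76² = 0.05181
D = ½ρv²S·CD = ½ × 1.23 × 169² × 26.8 × 0.05181 = 24400 N

D = 24400 N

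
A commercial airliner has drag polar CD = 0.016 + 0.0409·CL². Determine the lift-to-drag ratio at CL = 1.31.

CD = 0.016 + 0.0409 × 1.31² = 0.08619
L/D = CL/CD = 1.31 / 0.08619 = 15.2

L/D = 15.2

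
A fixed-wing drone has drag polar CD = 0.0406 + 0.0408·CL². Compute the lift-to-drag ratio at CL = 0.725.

CD = 0.0406 + 0.0408 × 0.725² = 0.06205
L/D = CL/CD = 0.725 / 0.06205 = 11.7

L/D = 11.7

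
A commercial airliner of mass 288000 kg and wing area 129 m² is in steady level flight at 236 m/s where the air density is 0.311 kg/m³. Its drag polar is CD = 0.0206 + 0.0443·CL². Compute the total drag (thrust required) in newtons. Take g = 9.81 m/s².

D = 3.4×10^5 N

Weight W = mg = 288000 × 9.81 = 2.8253×10^6 N; in level flight L = W.
Dynamic pressure q = 0.5 × 0.311 × 236² = 8661 Pa.
CL = 2W/(ρv²S) = 2×2.8253×10^6/(0.311×236²×129) = 2.529.
CD = 0.0206 + 0.0443 × 2.529² = 0.3039.
D = q·S·CD = 8661 × 129 × 0.3039 = 3.395×10^5 N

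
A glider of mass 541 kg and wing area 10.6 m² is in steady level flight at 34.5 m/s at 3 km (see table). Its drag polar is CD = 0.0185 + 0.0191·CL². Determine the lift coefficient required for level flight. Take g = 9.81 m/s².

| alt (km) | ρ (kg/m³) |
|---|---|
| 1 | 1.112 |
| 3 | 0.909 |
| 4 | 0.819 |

At 3 km, from the table: ρ = 0.909 kg/m³.
Level flight ⇒ L = W = m·g = 541 × 9.81 = 5307.2 N.
Dynamic pressure q = 0.5 × 0.909 × 34.5² = 541 Pa.
CL = W/(q·S) = 5307.2 / (541 × 10.6) = 0.9255.

CL = 0.926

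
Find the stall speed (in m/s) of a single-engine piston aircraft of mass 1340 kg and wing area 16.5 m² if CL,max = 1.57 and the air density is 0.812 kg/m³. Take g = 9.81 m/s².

Weight W = mg = 1340 × 9.81 = 13150 N.
From L = ½ρV²S·CL,max = W: V_stall = √(2W/(ρSCL,max)) = √(2·13150/(0.812·16.5·1.57))
V_stall = √1250 = 35.4 m/s

V_stall = 35.4 m/s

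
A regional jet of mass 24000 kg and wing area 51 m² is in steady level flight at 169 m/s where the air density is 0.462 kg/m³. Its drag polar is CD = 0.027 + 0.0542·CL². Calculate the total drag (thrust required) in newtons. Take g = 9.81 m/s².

Weight W = mg = 24000 × 9.81 = 2.3544×10^5 N; in level flight L = W.
q = ½ρv² = ½ × 0.462 × 169² = 6598 Pa.
CL = 2W/(ρv²S) = 2×2.3544×10^5/(0.462×169²×51) = 0.6997.
CD = 0.027 + 0.0542 × 0.6997² = 0.05354.
D = q·S·CD = 6598 × 51 × 0.05354 = 18010 N

D = 18000 N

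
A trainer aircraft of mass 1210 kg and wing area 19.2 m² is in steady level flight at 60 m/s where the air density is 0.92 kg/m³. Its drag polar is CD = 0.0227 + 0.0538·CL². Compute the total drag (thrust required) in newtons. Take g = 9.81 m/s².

Level flight ⇒ L = W = m·g = 1210 × 9.81 = 11870 N.
Dynamic pressure q = 0.5 × 0.92 × 60² = 1656 Pa.
CL = 2W/(ρv²S) = 2×11870/(0.92×60²×19.2) = 0.3733.
CD = 0.0227 + 0.0538 × 0.3733² = 0.0302.
D = q·S·CD = 1656 × 19.2 × 0.0302 = 960.2 N

D = 960 N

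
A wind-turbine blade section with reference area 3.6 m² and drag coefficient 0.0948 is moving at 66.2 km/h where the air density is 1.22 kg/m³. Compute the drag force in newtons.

Convert speed: v = 66.2 km/h ÷ 3.6 = 18.39 m/s.
D = ½ρv²S·CD = ½ × 1.22 × 18.39² × 3.6 × 0.0948 = 70.4 N

D = 70.4 N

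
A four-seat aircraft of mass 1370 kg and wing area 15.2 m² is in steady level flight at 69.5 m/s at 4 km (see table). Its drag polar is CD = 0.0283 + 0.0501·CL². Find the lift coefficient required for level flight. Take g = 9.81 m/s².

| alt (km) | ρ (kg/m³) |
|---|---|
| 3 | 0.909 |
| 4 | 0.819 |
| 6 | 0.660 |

At 4 km, from the table: ρ = 0.819 kg/m³.
In steady level flight, lift balances weight: W = mg = 1370 × 9.81 = 13440 N.
q = ½ρv² = ½ × 0.819 × 69.5² = 1978 Pa.
CL = W/(q·S) = 13440 / (1978 × 15.2) = 0.447.

CL = 0.447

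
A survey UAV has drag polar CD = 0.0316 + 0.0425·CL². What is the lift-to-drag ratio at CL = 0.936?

CD = 0.0316 + 0.0425 × 0.936² = 0.06883
L/D = CL/CD = 0.936 / 0.06883 = 13.6

L/D = 13.6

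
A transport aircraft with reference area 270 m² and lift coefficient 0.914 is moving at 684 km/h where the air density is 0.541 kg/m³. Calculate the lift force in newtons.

L = 2.41×10^6 N

Convert speed: v = 684 km/h ÷ 3.6 = 190 m/s.
Dynamic pressure q = ½ρv² = ½ × 0.541 × 190² = 9765 Pa.
L = q·S·CL = 9765 × 270 × 0.914 = 2.41×10^6 N ≈ 2410 kN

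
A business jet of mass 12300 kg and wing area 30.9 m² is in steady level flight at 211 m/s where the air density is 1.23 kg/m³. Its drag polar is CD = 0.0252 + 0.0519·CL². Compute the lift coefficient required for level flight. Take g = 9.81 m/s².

Weight W = mg = 12300 × 9.81 = 1.2066×10^5 N; in level flight L = W.
q = ½ρv² = ½ × 1.23 × 211² = 27380 Pa.
CL = 2W/(ρv²S) = 2×1.2066×10^5/(1.23×211²×30.9) = 0.1426.

CL = 0.143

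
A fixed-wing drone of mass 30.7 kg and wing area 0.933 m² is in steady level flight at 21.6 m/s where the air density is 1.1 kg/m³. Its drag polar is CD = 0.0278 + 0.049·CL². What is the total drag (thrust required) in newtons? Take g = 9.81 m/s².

D = 25.2 N

Weight W = mg = 30.7 × 9.81 = 301.17 N; in level flight L = W.
Dynamic pressure q = 0.5 × 1.1 × 21.6² = 256.6 Pa.
CL = 2W/(ρv²S) = 2×301.17/(1.1×21.6²×0.933) = 1.258.
CD = 0.0278 + 0.049 × 1.258² = 0.1053.
D = q·S·CD = 256.6 × 0.933 × 0.1053 = 25.22 N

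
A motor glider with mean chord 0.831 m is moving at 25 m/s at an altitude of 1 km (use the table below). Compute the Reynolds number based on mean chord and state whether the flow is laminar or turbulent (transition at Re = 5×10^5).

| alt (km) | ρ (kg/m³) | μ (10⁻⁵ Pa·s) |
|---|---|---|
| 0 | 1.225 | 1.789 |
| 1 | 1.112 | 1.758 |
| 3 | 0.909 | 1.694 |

At 1 km, from the table: ρ = 1.112 kg/m³, μ = 1.758×10⁻⁵ Pa·s.
Re = ρ·v·c/μ = 1.112 × 25 × 0.831 / (1.758×10⁻⁵) = 1.31×10^6
Since 1.31×10^6 > 5×10^5, the flow is turbulent.

Re = 1.31×10^6 (turbulent)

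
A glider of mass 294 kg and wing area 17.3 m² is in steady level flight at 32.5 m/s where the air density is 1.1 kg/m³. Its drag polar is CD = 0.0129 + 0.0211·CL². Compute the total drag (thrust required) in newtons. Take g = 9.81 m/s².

In steady level flight, lift balances weight: W = mg = 294 × 9.81 = 2884.1 N.
q = ½ρv² = ½ × 1.1 × 32.5² = 580.9 Pa.
CL = 2W/(ρv²S) = 2×2884.1/(1.1×32.5²×17.3) = 0.287.
CD = 0.0129 + 0.0211 × 0.287² = 0.01464.
D = q·S·CD = 580.9 × 17.3 × 0.01464 = 147.1 N

D = 147 N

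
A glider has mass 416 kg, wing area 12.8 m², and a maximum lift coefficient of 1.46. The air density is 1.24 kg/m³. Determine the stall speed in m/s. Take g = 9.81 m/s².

At stall, lift equals weight: L = W = m·g = 416 × 9.81 = 4081 N.
From L = ½ρV²S·CL,max = W: V_stall = √(2W/(ρSCL,max)) = √(2·4081/(1.24·12.8·1.46))
V_stall = √352.2 = 18.8 m/s

V_stall = 18.8 m/s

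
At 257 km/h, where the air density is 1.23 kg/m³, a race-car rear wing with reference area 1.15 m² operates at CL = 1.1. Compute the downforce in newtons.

L = 3960 N

Convert speed: v = 257 km/h ÷ 3.6 = 71.39 m/s.
L = ½ρv²S·CL = ½ × 1.23 × 71.39² × 1.15 × 1.1 = 3960 N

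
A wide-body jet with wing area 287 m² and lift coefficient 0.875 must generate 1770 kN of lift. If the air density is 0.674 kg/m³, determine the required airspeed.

v = 145 m/s

L = ½ρv²S·CL ⇒ v = √(2L/(ρ·S·CL))
v = √(2 × 1.77×10^6 / (0.674 × 287 × 0.875)) = √20910 = 145 m/s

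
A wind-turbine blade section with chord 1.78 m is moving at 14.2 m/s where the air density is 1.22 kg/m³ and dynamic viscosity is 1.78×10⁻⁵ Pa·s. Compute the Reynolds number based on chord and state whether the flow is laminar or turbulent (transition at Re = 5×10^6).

Re = ρ·v·c/μ = 1.22 × 14.2 × 1.78 / (1.78×10⁻⁵) = 1.73×10^6
Since 1.73×10^6 < 5×10^6, the flow is laminar.

Re = 1.73×10^6 (laminar)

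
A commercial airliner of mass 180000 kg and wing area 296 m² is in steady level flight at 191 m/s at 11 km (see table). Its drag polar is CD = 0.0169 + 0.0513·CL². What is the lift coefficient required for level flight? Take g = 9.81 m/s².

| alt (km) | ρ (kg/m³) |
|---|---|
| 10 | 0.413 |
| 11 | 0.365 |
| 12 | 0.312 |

At 11 km, from the table: ρ = 0.365 kg/m³.
Weight W = mg = 180000 × 9.81 = 1.7658×10^6 N; in level flight L = W.
q = ½ρv² = ½ × 0.365 × 191² = 6658 Pa.
Required CL = L/(qS) = 1.7658×10^6/(6658·296) = 0.896.

CL = 0.896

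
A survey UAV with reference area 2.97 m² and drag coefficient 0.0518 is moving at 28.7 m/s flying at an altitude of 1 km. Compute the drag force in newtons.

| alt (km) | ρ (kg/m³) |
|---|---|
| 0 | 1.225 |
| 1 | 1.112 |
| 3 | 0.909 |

D = 70.5 N

At 1 km, from the table: ρ = 1.112 kg/m³.
D = ½ρv²S·CD = ½ × 1.112 × 28.7² × 2.97 × 0.0518 = 70.5 N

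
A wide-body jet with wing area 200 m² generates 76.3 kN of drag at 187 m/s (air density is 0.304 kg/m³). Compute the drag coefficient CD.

CD = 0.0718

From D = ½ρv²S·CD, rearranging gives CD = 2D/(ρv²S).
CD = 2 × 76300 / (0.304 × 187² × 200) = 0.0718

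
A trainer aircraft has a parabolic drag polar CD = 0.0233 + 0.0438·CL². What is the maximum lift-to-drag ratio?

(L/D)max = 15.7

For CD = CD0 + K·CL², (L/D)max occurs at CL* = √(CD0/K) and equals 1/(2√(K·CD0)).
(L/D)max = 1/(2√(0.0438 × 0.0233)) = 1/(2 × 0.03195) = 15.7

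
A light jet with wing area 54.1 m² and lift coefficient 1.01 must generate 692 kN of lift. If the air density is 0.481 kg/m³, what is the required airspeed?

L = ½ρv²S·CL ⇒ v = √(2L/(ρ·S·CL))
v = √(2 × 6.92×10^5 / (0.481 × 54.1 × 1.01)) = √52660 = 229 m/s

v = 229 m/s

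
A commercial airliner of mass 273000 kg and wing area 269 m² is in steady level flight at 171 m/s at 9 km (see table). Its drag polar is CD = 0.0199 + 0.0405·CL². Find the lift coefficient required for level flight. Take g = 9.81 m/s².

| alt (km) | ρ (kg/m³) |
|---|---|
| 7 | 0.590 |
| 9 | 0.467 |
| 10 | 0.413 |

CL = 1.46

At 9 km, from the table: ρ = 0.467 kg/m³.
In steady level flight, lift balances weight: W = mg = 273000 × 9.81 = 2.6781×10^6 N.
Dynamic pressure q = 0.5 × 0.467 × 171² = 6828 Pa.
CL = W/(q·S) = 2.6781×10^6 / (6828 × 269) = 1.458.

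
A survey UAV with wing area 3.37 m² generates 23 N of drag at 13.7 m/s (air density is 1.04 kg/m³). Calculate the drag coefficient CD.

From D = ½ρv²S·CD, rearranging gives CD = 2D/(ρv²S).
CD = 2 × 23 / (1.04 × 13.7² × 3.37) = 0.0699

CD = 0.0699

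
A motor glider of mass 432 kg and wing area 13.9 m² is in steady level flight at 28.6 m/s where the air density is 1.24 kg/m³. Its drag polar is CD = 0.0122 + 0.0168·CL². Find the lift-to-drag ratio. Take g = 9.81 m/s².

In steady level flight, lift balances weight: W = mg = 432 × 9.81 = 4237.9 N.
q = ½ρv² = ½ × 1.24 × 28.6² = 507.1 Pa.
CL = 2W/(ρv²S) = 2×4237.9/(1.24×28.6²×13.9) = 0.6012.
CD = 0.0122 + 0.0168 × 0.6012² = 0.01827.
L/D = CL/CD = 0.6012 / 0.01827 = 32.9

L/D = 32.9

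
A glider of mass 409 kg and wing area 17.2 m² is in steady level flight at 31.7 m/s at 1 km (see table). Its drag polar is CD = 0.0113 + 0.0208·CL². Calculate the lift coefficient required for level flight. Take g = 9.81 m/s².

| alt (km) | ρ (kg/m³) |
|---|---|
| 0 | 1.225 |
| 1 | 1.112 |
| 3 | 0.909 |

At 1 km, from the table: ρ = 1.112 kg/m³.
In steady level flight, lift balances weight: W = mg = 409 × 9.81 = 4012.3 N.
q = ½ρv² = ½ × 1.112 × 31.7² = 558.7 Pa.
CL = W/(q·S) = 4012.3 / (558.7 × 17.2) = 0.4175.

CL = 0.418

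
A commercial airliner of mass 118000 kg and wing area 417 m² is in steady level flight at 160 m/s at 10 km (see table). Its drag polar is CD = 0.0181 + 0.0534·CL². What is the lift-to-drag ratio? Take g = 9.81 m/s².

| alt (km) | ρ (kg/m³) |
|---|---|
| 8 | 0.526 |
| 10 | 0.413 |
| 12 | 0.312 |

L/D = 16

At 10 km, from the table: ρ = 0.413 kg/m³.
Weight W = mg = 118000 × 9.81 = 1.1576×10^6 N; in level flight L = W.
Dynamic pressure q = 0.5 × 0.413 × 160² = 5286 Pa.
CL = 2W/(ρv²S) = 2×1.1576×10^6/(0.413×160²×417) = 0.5251.
CD = 0.0181 + 0.0534 × 0.5251² = 0.03282.
L/D = CL/CD = 0.5251 / 0.03282 = 16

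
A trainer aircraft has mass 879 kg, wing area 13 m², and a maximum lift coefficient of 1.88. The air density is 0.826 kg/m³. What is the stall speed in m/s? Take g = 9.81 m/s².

V_stall = 29.2 m/s

Weight W = mg = 879 × 9.81 = 8623 N.
V_stall = √(2W/(ρ·S·CL,max)) = √(2 × 8623 / (0.826 × 13 × 1.88))
V_stall = √854.3 = 29.2 m/s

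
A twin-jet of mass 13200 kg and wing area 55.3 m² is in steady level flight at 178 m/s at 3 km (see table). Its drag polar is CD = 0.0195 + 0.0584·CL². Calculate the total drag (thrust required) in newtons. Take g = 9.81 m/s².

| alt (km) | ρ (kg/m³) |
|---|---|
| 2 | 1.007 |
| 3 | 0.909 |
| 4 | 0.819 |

At 3 km, from the table: ρ = 0.909 kg/m³.
Weight W = mg = 13200 × 9.81 = 1.2949×10^5 N; in level flight L = W.
Dynamic pressure q = 0.5 × 0.909 × 178² = 14400 Pa.
CL = W/(q·S) = 1.2949×10^5 / (14400 × 55.3) = 0.1626.
CD = 0.0195 + 0.0584 × 0.1626² = 0.02104.
D = q·S·CD = 14400 × 55.3 × 0.02104 = 16760 N

D = 16800 N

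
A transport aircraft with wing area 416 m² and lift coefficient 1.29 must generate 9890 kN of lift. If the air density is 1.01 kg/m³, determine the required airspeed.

L = ½ρv²S·CL ⇒ v = √(2L/(ρ·S·CL))
v = √(2 × 9.89×10^6 / (1.01 × 416 × 1.29)) = √36490 = 191 m/s

v = 191 m/s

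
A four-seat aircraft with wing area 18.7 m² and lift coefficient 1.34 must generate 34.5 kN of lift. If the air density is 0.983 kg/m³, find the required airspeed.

v = 52.9 m/s

L = ½ρv²S·CL ⇒ v = √(2L/(ρ·S·CL))
v = √(2 × 34500 / (0.983 × 18.7 × 1.34)) = √2801 = 52.9 m/s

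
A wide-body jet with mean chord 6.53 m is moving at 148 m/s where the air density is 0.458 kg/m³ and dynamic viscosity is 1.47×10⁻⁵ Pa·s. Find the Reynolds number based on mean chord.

Re = ρ·v·c/μ = 0.458 × 148 × 6.53 / (1.47×10⁻⁵) = 3.01×10^7

Re = 3.01×10^7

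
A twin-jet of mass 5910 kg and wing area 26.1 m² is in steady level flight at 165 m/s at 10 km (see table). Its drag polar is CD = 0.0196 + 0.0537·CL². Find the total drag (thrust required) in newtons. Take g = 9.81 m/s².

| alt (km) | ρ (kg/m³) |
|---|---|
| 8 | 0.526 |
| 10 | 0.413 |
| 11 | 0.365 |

D = 4110 N

At 10 km, from the table: ρ = 0.413 kg/m³.
Weight W = mg = 5910 × 9.81 = 57977 N; in level flight L = W.
Dynamic pressure q = 0.5 × 0.413 × 165² = 5622 Pa.
CL = 2W/(ρv²S) = 2×57977/(0.413×165²×26.1) = 0.3951.
CD = 0.0196 + 0.0537 × 0.3951² = 0.02798.
D = q·S·CD = 5622 × 26.1 × 0.02798 = 4106 N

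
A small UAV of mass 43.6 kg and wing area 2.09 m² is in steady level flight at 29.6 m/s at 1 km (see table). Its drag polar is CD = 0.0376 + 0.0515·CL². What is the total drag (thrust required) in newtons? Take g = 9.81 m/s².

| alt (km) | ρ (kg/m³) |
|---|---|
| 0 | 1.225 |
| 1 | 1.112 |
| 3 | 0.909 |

D = 47.5 N

At 1 km, from the table: ρ = 1.112 kg/m³.
Level flight ⇒ L = W = m·g = 43.6 × 9.81 = 427.72 N.
Dynamic pressure q = 0.5 × 1.112 × 29.6² = 487.1 Pa.
CL = 2W/(ρv²S) = 2×427.72/(1.112×29.6²×2.09) = 0.4201.
CD = 0.0376 + 0.0515 × 0.4201² = 0.04669.
D = q·S·CD = 487.1 × 2.09 × 0.04669 = 47.54 N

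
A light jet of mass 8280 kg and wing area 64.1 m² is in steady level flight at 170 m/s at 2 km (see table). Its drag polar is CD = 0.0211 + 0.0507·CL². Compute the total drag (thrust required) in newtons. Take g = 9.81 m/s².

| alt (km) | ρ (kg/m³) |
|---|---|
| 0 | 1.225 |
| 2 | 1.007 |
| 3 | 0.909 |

At 2 km, from the table: ρ = 1.007 kg/m³.
Level flight ⇒ L = W = m·g = 8280 × 9.81 = 81227 N.
q = ½ρv² = ½ × 1.007 × 170² = 14550 Pa.
CL = 2W/(ρv²S) = 2×81227/(1.007×170²×64.1) = 0.08709.
CD = 0.0211 + 0.0507 × 0.08709² = 0.02148.
D = q·S·CD = 14550 × 64.1 × 0.02148 = 20040 N

D = 20000 N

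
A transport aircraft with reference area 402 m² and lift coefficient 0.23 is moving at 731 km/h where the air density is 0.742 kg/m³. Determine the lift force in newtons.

Convert speed: v = 731 km/h ÷ 3.6 = 203.1 m/s.
Dynamic pressure q = ½ρv² = ½ × 0.742 × 203.1² = 15300 Pa.
L = q·S·CL = 15300 × 402 × 0.23 = 1.41×10^6 N ≈ 1410 kN

L = 1.41×10^6 N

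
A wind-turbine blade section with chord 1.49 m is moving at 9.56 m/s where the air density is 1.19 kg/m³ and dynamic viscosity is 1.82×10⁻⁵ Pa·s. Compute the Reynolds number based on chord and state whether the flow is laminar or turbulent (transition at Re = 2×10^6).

Re = ρ·v·c/μ = 1.19 × 9.56 × 1.49 / (1.82×10⁻⁵) = 9.31×10^5
Since 9.31×10^5 < 2×10^6, the flow is laminar.

Re = 9.31×10^5 (laminar)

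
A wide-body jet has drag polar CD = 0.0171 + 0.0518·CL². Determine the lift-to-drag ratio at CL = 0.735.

L/D = 16.3

CD = 0.0171 + 0.0518 × 0.735² = 0.04508
L/D = CL/CD = 0.735 / 0.04508 = 16.3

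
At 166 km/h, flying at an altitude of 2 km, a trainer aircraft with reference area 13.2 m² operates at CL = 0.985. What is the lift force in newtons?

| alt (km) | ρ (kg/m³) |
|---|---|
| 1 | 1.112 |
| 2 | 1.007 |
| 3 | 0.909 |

L = 13900 N

At 2 km, from the table: ρ = 1.007 kg/m³.
Convert speed: v = 166 km/h ÷ 3.6 = 46.11 m/s.
Dynamic pressure q = ½ρv² = ½ × 1.007 × 46.11² = 1071 Pa.
L = q·S·CL = 1071 × 13.2 × 0.985 = 13900 N ≈ 13.9 kN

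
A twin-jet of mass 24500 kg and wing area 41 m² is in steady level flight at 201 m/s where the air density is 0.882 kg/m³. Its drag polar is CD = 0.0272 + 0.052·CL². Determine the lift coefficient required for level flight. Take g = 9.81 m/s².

CL = 0.329

Weight W = mg = 24500 × 9.81 = 2.4034×10^5 N; in level flight L = W.
Dynamic pressure q = 0.5 × 0.882 × 201² = 17820 Pa.
CL = W/(q·S) = 2.4034×10^5 / (17820 × 41) = 0.329.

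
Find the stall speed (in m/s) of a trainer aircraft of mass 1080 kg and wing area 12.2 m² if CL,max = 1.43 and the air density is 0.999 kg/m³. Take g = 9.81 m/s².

Stall occurs when L = W at CL,max. W = mg = 1080 × 9.81 = 10590 N.
From L = ½ρV²S·CL,max = W: V_stall = √(2W/(ρSCL,max)) = √(2·10590/(0.999·12.2·1.43))
V_stall = √1216 = 34.9 m/s

V_stall = 34.9 m/s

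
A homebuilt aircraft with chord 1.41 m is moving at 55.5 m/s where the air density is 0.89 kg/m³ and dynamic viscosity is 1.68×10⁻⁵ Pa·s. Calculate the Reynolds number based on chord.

Re = ρ·v·c/μ = 0.89 × 55.5 × 1.41 / (1.68×10⁻⁵) = 4.15×10^6

Re = 4.15×10^6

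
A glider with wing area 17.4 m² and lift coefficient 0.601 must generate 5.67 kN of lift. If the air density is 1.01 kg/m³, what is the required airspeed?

L = ½ρv²S·CL ⇒ v = √(2L/(ρ·S·CL))
v = √(2 × 5670 / (1.01 × 17.4 × 0.601)) = √1074 = 32.8 m/s

v = 32.8 m/s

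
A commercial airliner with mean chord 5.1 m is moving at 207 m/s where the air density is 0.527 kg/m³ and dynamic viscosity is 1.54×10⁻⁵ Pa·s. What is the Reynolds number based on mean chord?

Re = 3.61×10^7

Re = ρ·v·c/μ = 0.527 × 207 × 5.1 / (1.54×10⁻⁵) = 3.61×10^7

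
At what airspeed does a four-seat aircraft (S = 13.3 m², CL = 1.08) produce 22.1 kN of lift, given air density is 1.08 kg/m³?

v = 53.4 m/s

L = ½ρv²S·CL ⇒ v = √(2L/(ρ·S·CL))
v = √(2 × 22100 / (1.08 × 13.3 × 1.08)) = √2849 = 53.4 m/s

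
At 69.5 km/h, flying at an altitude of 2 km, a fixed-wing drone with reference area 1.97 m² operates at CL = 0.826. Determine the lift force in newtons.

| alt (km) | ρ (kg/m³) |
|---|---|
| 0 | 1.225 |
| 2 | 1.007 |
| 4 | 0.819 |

At 2 km, from the table: ρ = 1.007 kg/m³.
Convert speed: v = 69.5 km/h ÷ 3.6 = 19.31 m/s.
L = ½ρv²S·CL = ½ × 1.007 × 19.31² × 1.97 × 0.826 = 305 N

L = 305 N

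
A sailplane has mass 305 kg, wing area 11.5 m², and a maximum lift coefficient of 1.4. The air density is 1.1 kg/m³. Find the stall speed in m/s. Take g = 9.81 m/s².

V_stall = 18.4 m/s

Stall occurs when L = W at CL,max. W = mg = 305 × 9.81 = 2992 N.
From L = ½ρV²S·CL,max = W: V_stall = √(2W/(ρSCL,max)) = √(2·2992/(1.1·11.5·1.4))
V_stall = √337.9 = 18.4 m/s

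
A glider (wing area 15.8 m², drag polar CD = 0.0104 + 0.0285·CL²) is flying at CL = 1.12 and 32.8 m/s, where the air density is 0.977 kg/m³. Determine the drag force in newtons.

CD = 0.0104 + 0.0285 × 1.12² = 0.04615
D = ½ρv²S·CD = ½ × 0.977 × 32.8² × 15.8 × 0.04615 = 383 N

D = 383 N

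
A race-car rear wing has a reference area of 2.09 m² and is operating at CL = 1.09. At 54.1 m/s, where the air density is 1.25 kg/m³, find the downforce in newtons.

Dynamic pressure q = ½ρv² = ½ × 1.25 × 54.1² = 1829 Pa.
L = q·S·CL = 1829 × 2.09 × 1.09 = 4170 N

L = 4170 N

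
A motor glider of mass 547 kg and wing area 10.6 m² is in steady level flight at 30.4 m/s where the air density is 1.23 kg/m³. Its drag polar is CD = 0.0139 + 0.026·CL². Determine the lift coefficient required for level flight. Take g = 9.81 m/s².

In steady level flight, lift balances weight: W = mg = 547 × 9.81 = 5366.1 N.
Dynamic pressure q = 0.5 × 1.23 × 30.4² = 568.4 Pa.
Required CL = L/(qS) = 5366.1/(568.4·10.6) = 0.8907.

CL = 0.891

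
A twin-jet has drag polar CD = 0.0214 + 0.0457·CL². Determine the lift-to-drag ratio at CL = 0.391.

L/D = 13.8

CD = 0.0214 + 0.0457 × 0.391² = 0.02839
L/D = CL/CD = 0.391 / 0.02839 = 13.8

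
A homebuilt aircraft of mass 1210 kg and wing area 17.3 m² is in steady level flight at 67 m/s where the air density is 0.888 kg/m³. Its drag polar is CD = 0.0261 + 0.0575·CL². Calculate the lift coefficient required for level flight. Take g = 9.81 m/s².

CL = 0.344

Weight W = mg = 1210 × 9.81 = 11870 N; in level flight L = W.
q = ½ρv² = ½ × 0.888 × 67² = 1993 Pa.
CL = W/(q·S) = 11870 / (1993 × 17.3) = 0.3443.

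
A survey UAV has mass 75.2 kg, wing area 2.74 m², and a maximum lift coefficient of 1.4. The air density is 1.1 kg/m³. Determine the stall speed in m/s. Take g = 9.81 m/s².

At stall, lift equals weight: L = W = m·g = 75.2 × 9.81 = 737.7 N.
V_stall = √(2W/(ρ·S·CL,max)) = √(2 × 737.7 / (1.1 × 2.74 × 1.4))
V_stall = √349.7 = 18.7 m/s

V_stall = 18.7 m/s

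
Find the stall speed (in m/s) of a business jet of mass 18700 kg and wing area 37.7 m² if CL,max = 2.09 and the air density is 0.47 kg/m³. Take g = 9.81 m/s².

V_stall = 99.5 m/s

At stall, lift equals weight: L = W = m·g = 18700 × 9.81 = 1.834×10^5 N.
V_stall = √(2W/(ρ·S·CL,max)) = √(2 × 1.834×10^5 / (0.47 × 37.7 × 2.09))
V_stall = √9907 = 99.5 m/s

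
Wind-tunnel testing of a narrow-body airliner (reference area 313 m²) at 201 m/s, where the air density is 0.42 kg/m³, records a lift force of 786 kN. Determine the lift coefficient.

From L = ½ρv²S·CL, rearranging gives CL = 2L/(ρv²S).
CL = 2 × 7.86×10^5 / (0.42 × 201² × 313) = 0.296

CL = 0.296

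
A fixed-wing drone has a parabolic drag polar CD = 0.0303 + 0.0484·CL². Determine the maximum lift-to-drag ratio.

For CD = CD0 + K·CL², (L/D)max occurs at CL* = √(CD0/K) and equals 1/(2√(K·CD0)).
(L/D)max = 1/(2√(0.0484 × 0.0303)) = 1/(2 × 0.0383) = 13.1

(L/D)max = 13.1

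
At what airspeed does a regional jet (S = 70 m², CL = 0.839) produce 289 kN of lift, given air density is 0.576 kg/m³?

v = 131 m/s

L = ½ρv²S·CL ⇒ v = √(2L/(ρ·S·CL))
v = √(2 × 2.89×10^5 / (0.576 × 70 × 0.839)) = √17090 = 131 m/s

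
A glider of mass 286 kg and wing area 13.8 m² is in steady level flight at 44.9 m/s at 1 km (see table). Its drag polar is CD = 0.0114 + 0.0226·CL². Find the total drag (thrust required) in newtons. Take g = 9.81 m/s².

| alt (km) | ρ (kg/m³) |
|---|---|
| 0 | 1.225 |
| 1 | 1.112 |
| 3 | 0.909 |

At 1 km, from the table: ρ = 1.112 kg/m³.
Weight W = mg = 286 × 9.81 = 2805.7 N; in level flight L = W.
Dynamic pressure q = 0.5 × 1.112 × 44.9² = 1121 Pa.
CL = W/(q·S) = 2805.7 / (1121 × 13.8) = 0.1814.
CD = 0.0114 + 0.0226 × 0.1814² = 0.01214.
D = q·S·CD = 1121 × 13.8 × 0.01214 = 187.8 N

D = 188 N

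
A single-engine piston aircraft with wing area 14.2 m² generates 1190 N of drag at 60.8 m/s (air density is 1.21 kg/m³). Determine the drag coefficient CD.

From D = ½ρv²S·CD, rearranging gives CD = 2D/(ρv²S).
CD = 2 × 1190 / (1.21 × 60.8² × 14.2) = 0.0375

CD = 0.0375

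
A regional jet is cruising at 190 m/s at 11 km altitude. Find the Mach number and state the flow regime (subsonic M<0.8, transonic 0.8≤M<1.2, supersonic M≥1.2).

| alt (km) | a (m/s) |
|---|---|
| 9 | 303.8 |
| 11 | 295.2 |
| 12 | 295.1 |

M = 0.644 (subsonic)

At 11 km, from the table: a = 295.2 m/s.
M = v/a = 190 / 295.2 = 0.644
M = 0.644 → subsonic.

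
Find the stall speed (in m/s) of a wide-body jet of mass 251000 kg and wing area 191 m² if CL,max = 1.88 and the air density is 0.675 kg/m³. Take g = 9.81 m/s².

V_stall = 143 m/s

Stall occurs when L = W at CL,max. W = mg = 251000 × 9.81 = 2.462×10^6 N.
From L = ½ρV²S·CL,max = W: V_stall = √(2W/(ρSCL,max)) = √(2·2.462×10^6/(0.675·191·1.88))
V_stall = √20320 = 143 m/s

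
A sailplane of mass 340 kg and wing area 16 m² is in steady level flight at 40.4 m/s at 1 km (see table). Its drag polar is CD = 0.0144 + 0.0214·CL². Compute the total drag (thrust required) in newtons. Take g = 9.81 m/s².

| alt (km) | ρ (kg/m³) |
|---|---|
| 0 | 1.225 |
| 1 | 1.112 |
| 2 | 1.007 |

D = 225 N

At 1 km, from the table: ρ = 1.112 kg/m³.
In steady level flight, lift balances weight: W = mg = 340 × 9.81 = 3335.4 N.
q = ½ρv² = ½ × 1.112 × 40.4² = 907.5 Pa.
CL = W/(q·S) = 3335.4 / (907.5 × 16) = 0.2297.
CD = 0.0144 + 0.0214 × 0.2297² = 0.01553.
D = q·S·CD = 907.5 × 16 × 0.01553 = 225.5 N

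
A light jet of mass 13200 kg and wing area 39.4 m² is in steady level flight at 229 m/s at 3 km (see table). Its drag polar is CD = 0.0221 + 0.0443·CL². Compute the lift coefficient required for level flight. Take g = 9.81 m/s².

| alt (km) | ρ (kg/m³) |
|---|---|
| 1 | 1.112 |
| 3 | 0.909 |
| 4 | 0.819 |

CL = 0.138

At 3 km, from the table: ρ = 0.909 kg/m³.
In steady level flight, lift balances weight: W = mg = 13200 × 9.81 = 1.2949×10^5 N.
Dynamic pressure q = 0.5 × 0.909 × 229² = 23830 Pa.
CL = W/(q·S) = 1.2949×10^5 / (23830 × 39.4) = 0.1379.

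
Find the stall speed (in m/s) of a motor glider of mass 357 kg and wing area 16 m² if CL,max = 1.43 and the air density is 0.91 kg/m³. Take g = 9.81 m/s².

Weight W = mg = 357 × 9.81 = 3502 N.
From L = ½ρV²S·CL,max = W: V_stall = √(2W/(ρSCL,max)) = √(2·3502/(0.91·16·1.43))
V_stall = √336.4 = 18.3 m/s

V_stall = 18.3 m/s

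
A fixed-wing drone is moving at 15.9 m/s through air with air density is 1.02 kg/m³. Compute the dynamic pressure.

q = ½ρv² = ½ × 1.02 × 15.9² = 129 Pa

q = 129 Pa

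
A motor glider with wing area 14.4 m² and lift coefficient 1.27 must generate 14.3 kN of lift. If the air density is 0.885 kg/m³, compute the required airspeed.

L = ½ρv²S·CL ⇒ v = √(2L/(ρ·S·CL))
v = √(2 × 14300 / (0.885 × 14.4 × 1.27)) = √1767 = 42 m/s

v = 42 m/s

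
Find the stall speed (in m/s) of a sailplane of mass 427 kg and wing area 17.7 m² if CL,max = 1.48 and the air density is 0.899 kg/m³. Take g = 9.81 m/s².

At stall, lift equals weight: L = W = m·g = 427 × 9.81 = 4189 N.
V_stall = √(2W/(ρ·S·CL,max)) = √(2 × 4189 / (0.899 × 17.7 × 1.48))
V_stall = √355.7 = 18.9 m/s

V_stall = 18.9 m/s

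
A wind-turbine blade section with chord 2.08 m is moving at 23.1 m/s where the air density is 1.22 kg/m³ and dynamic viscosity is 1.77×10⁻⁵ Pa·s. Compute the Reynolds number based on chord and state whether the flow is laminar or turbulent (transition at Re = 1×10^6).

Re = ρ·v·c/μ = 1.22 × 23.1 × 2.08 / (1.77×10⁻⁵) = 3.31×10^6
Since 3.31×10^6 > 1×10^6, the flow is turbulent.

Re = 3.31×10^6 (turbulent)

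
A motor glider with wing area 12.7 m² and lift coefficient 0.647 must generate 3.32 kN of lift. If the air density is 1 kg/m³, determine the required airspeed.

v = 28.4 m/s

L = ½ρv²S·CL ⇒ v = √(2L/(ρ·S·CL))
v = √(2 × 3320 / (1 × 12.7 × 0.647)) = √808.1 = 28.4 m/s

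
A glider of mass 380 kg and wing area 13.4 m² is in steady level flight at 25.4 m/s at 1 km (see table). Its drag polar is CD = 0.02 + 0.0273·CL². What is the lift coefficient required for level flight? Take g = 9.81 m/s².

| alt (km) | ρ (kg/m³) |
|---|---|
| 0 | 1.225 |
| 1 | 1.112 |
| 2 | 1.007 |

At 1 km, from the table: ρ = 1.112 kg/m³.
Weight W = mg = 380 × 9.81 = 3727.8 N; in level flight L = W.
q = ½ρv² = ½ × 1.112 × 25.4² = 358.7 Pa.
Required CL = L/(qS) = 3727.8/(358.7·13.4) = 0.7755.

CL = 0.776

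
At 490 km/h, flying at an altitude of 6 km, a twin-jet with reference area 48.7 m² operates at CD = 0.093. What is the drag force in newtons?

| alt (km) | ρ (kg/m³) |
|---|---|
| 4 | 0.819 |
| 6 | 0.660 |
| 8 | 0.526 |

D = 27700 N

At 6 km, from the table: ρ = 0.660 kg/m³.
Convert speed: v = 490 km/h ÷ 3.6 = 136.1 m/s.
Dynamic pressure q = ½ρv² = ½ × 0.66 × 136.1² = 6114 Pa.
D = q·S·CD = 6114 × 48.7 × 0.093 = 27700 N ≈ 27.7 kN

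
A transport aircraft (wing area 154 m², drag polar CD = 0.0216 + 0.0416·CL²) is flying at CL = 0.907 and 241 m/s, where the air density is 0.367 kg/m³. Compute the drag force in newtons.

CD = 0.0216 + 0.0416 × 0.907² = 0.05582
D = ½ρv²S·CD = ½ × 0.367 × 241² × 154 × 0.05582 = 91600 N

D = 91600 N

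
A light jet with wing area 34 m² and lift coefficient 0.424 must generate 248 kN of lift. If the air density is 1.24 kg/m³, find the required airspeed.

L = ½ρv²S·CL ⇒ v = √(2L/(ρ·S·CL))
v = √(2 × 2.48×10^5 / (1.24 × 34 × 0.424)) = √27750 = 167 m/s

v = 167 m/s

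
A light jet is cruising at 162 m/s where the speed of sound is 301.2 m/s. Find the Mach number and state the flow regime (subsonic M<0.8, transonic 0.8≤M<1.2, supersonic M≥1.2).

M = 0.538 (subsonic)

M = v/a = 162 / 301.2 = 0.538
M = 0.538 → subsonic.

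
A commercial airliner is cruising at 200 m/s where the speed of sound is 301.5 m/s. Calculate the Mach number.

M = 0.663

M = v/a = 200 / 301.5 = 0.663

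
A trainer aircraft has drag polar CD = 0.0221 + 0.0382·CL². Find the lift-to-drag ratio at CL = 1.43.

L/D = 14.3

CD = 0.0221 + 0.0382 × 1.43² = 0.1002
L/D = CL/CD = 1.43 / 0.1002 = 14.3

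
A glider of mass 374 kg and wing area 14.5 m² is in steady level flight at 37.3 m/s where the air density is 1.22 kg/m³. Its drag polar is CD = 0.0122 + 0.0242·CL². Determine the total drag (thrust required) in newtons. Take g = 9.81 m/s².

D = 177 N

Weight W = mg = 374 × 9.81 = 3668.9 N; in level flight L = W.
Dynamic pressure q = 0.5 × 1.22 × 37.3² = 848.7 Pa.
CL = 2W/(ρv²S) = 2×3668.9/(1.22×37.3²×14.5) = 0.2981.
CD = 0.0122 + 0.0242 × 0.2981² = 0.01435.
D = q·S·CD = 848.7 × 14.5 × 0.01435 = 176.6 N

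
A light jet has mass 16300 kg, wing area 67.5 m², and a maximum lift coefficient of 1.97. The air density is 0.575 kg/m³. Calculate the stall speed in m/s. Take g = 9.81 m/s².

V_stall = 64.7 m/s

Stall occurs when L = W at CL,max. W = mg = 16300 × 9.81 = 1.599×10^5 N.
V_stall = √(2W/(ρ·S·CL,max)) = √(2 × 1.599×10^5 / (0.575 × 67.5 × 1.97))
V_stall = √4183 = 64.7 m/s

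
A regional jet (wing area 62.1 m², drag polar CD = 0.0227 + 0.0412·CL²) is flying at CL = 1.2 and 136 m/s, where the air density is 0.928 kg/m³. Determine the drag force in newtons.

D = 43700 N

CD = 0.0227 + 0.0412 × 1.2² = 0.08203
D = ½ρv²S·CD = ½ × 0.928 × 136² × 62.1 × 0.08203 = 43700 N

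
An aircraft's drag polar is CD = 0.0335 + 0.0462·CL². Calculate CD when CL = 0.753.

CD = 0.0597

CD = 0.0335 + 0.0462 × 0.753² = 0.0335 + 0.0262 = 0.0597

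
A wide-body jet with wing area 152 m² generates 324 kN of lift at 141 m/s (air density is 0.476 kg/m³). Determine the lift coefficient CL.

CL = 0.45

From L = ½ρv²S·CL, rearranging gives CL = 2L/(ρv²S).
CL = 2 × 3.24×10^5 / (0.476 × 141² × 152) = 0.45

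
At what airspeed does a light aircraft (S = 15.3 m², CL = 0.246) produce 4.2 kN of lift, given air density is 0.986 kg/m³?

v = 47.6 m/s

L = ½ρv²S·CL ⇒ v = √(2L/(ρ·S·CL))
v = √(2 × 4200 / (0.986 × 15.3 × 0.246)) = √2263 = 47.6 m/s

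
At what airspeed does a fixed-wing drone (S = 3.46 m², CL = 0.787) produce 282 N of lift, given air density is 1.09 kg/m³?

v = 13.8 m/s

L = ½ρv²S·CL ⇒ v = √(2L/(ρ·S·CL))
v = √(2 × 282 / (1.09 × 3.46 × 0.787)) = √190 = 13.8 m/s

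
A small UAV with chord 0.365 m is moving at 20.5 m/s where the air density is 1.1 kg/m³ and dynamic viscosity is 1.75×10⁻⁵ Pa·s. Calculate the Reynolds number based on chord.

Re = 4.7×10^5

Re = ρ·v·c/μ = 1.1 × 20.5 × 0.365 / (1.75×10⁻⁵) = 4.7×10^5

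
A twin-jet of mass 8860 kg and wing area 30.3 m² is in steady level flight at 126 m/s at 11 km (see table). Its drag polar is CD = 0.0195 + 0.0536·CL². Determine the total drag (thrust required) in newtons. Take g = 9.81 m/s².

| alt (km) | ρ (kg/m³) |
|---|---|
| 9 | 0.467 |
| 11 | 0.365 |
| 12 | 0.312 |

At 11 km, from the table: ρ = 0.365 kg/m³.
Weight W = mg = 8860 × 9.81 = 86917 N; in level flight L = W.
Dynamic pressure q = 0.5 × 0.365 × 126² = 2897 Pa.
Required CL = L/(qS) = 86917/(2897·30.3) = 0.99.
CD = 0.0195 + 0.0536 × 0.99² = 0.07204.
D = q·S·CD = 2897 × 30.3 × 0.07204 = 6324 N

D = 6320 N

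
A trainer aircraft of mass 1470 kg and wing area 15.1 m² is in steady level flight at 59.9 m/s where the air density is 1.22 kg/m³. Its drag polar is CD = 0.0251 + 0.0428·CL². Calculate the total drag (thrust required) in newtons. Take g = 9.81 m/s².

Weight W = mg = 1470 × 9.81 = 14421 N; in level flight L = W.
Dynamic pressure q = 0.5 × 1.22 × 59.9² = 2189 Pa.
Required CL = L/(qS) = 14421/(2189·15.1) = 0.4363.
CD = 0.0251 + 0.0428 × 0.4363² = 0.03325.
D = q·S·CD = 2189 × 15.1 × 0.03325 = 1099 N

D = 1100 N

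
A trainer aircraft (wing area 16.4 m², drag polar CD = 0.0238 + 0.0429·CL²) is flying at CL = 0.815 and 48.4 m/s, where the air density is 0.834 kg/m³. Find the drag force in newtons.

D = 838 N

CD = 0.0238 + 0.0429 × 0.815² = 0.0523
D = ½ρv²S·CD = ½ × 0.834 × 48.4² × 16.4 × 0.0523 = 838 N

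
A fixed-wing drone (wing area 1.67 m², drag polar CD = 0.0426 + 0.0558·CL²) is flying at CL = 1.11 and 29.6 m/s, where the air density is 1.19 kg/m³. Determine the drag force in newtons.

CD = 0.0426 + 0.0558 × 1.11² = 0.1114
D = ½ρv²S·CD = ½ × 1.19 × 29.6² × 1.67 × 0.1114 = 96.9 N

D = 96.9 N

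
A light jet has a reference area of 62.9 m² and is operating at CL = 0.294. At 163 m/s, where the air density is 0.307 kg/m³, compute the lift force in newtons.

L = 75400 N

L = ½ρv²S·CL = ½ × 0.307 × 163² × 62.9 × 0.294 = 75400 N ≈ 75.4 kN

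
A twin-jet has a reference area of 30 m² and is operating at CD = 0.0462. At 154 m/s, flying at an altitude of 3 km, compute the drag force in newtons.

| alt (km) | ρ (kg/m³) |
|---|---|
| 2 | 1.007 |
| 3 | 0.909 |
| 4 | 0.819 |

At 3 km, from the table: ρ = 0.909 kg/m³.
D = ½ρv²S·CD = ½ × 0.909 × 154² × 30 × 0.0462 = 14900 N ≈ 14.9 kN

D = 14900 N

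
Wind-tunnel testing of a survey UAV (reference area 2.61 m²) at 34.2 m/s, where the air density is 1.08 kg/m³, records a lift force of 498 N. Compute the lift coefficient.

From L = ½ρv²S·CL, rearranging gives CL = 2L/(ρv²S).
CL = 2 × 498 / (1.08 × 34.2² × 2.61) = 0.302

CL = 0.302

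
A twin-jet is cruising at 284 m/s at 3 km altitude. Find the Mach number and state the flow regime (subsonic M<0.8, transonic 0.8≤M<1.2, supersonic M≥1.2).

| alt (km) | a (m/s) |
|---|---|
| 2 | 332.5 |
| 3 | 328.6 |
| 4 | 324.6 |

At 3 km, from the table: a = 328.6 m/s.
M = v/a = 284 / 328.6 = 0.864
M = 0.864 → transonic.

M = 0.864 (transonic)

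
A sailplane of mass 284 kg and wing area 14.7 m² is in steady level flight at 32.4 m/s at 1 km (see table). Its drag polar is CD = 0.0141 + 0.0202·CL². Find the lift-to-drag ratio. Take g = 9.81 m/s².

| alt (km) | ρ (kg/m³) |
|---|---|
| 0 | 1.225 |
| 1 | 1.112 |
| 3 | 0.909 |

L/D = 20

At 1 km, from the table: ρ = 1.112 kg/m³.
Level flight ⇒ L = W = m·g = 284 × 9.81 = 2786 N.
q = ½ρv² = ½ × 1.112 × 32.4² = 583.7 Pa.
CL = 2W/(ρv²S) = 2×2786/(1.112×32.4²×14.7) = 0.3247.
CD = 0.0141 + 0.0202 × 0.3247² = 0.01623.
L/D = CL/CD = 0.3247 / 0.01623 = 20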